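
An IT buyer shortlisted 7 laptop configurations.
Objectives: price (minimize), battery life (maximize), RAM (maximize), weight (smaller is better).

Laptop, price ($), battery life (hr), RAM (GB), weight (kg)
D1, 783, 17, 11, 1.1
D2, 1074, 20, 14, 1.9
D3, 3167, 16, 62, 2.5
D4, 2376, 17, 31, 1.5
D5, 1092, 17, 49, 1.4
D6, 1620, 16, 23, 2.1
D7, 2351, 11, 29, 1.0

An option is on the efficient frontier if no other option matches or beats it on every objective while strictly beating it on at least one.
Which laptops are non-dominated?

D1: not dominated (best price).
D2: not dominated (best battery life).
D3: not dominated (best RAM).
D4: dominated by D5 (price 1092≤2376, battery life 17≥17, RAM 49≥31, weight 1.4≤1.5).
D5: not dominated.
D6: dominated by D5 (price 1092≤1620, battery life 17≥16, RAM 49≥23, weight 1.4≤2.1).
D7: not dominated (best weight).

D1, D2, D3, D5, D7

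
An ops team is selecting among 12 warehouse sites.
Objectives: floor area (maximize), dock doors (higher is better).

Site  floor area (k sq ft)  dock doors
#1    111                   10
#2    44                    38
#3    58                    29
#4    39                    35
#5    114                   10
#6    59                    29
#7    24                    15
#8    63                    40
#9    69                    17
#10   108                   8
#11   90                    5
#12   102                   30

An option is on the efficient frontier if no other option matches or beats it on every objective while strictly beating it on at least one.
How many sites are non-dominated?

3

#1: dominated by #5 (floor area 114≥111, dock doors 10≥10).
#2: dominated by #8 (floor area 63≥44, dock doors 40≥38).
#3: dominated by #6 (floor area 59≥58, dock doors 29≥29).
#4: dominated by #2 (floor area 44≥39, dock doors 38≥35).
#5: not dominated (best floor area).
#6: dominated by #8 (floor area 63≥59, dock doors 40≥29).
#7: dominated by #2 (floor area 44≥24, dock doors 38≥15).
#8: not dominated (best dock doors).
#9: dominated by #12 (floor area 102≥69, dock doors 30≥17).
#10: dominated by #1 (floor area 111≥108, dock doors 10≥8).
#11: dominated by #1 (floor area 111≥90, dock doors 10≥5).
#12: not dominated.
Pareto-optimal: #5, #8, #12 → 3.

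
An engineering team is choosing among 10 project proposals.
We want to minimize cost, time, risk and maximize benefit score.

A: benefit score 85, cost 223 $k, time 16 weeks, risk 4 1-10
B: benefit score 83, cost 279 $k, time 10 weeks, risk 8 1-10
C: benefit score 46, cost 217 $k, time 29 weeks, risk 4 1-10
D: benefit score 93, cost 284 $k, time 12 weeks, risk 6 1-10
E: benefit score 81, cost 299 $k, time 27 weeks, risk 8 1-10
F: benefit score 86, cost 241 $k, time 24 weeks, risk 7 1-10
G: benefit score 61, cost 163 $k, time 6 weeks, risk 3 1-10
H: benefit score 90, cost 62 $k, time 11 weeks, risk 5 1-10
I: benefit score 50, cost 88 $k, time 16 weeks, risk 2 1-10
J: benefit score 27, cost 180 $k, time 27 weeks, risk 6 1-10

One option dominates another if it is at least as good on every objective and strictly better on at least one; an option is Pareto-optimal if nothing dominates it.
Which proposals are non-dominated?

A, B, D, G, H, I

A: not dominated.
B: not dominated.
C: dominated by G (benefit score 61≥46, cost 163≤217, time 6≤29, risk 3≤4).
D: not dominated (best benefit score).
E: dominated by A (benefit score 85≥81, cost 223≤299, time 16≤27, risk 4≤8).
F: dominated by H (benefit score 90≥86, cost 62≤241, time 11≤24, risk 5≤7).
G: not dominated (best time).
H: not dominated (best cost).
I: not dominated (best risk).
J: dominated by G (benefit score 61≥27, cost 163≤180, time 6≤27, risk 3≤6).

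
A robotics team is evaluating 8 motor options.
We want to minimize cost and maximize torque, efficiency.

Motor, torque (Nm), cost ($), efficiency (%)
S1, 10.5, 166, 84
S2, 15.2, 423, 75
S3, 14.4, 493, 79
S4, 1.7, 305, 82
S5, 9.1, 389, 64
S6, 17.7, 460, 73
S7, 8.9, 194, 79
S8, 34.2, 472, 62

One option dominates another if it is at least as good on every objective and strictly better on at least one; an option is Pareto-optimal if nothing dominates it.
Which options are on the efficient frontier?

S1, S2, S3, S6, S8

S1: not dominated (best cost).
S2: not dominated.
S3: not dominated.
S4: dominated by S1 (torque 10.5≥1.7, cost 166≤305, efficiency 84≥82).
S5: dominated by S1 (torque 10.5≥9.1, cost 166≤389, efficiency 84≥64).
S6: not dominated.
S7: dominated by S1 (torque 10.5≥8.9, cost 166≤194, efficiency 84≥79).
S8: not dominated (best torque).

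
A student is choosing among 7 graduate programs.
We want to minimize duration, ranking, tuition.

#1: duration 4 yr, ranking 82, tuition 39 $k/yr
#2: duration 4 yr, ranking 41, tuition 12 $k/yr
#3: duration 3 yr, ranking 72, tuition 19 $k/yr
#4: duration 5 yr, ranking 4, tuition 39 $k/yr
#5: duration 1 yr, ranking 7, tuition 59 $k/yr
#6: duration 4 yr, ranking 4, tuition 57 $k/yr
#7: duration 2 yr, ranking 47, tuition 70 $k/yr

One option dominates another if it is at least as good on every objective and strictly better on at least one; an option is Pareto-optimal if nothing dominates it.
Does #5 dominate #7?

#5 vs #7: duration 1≤2, ranking 7≤47, tuition 59≤70 — #5 is at least as good on every objective with at least one strict improvement.

Yes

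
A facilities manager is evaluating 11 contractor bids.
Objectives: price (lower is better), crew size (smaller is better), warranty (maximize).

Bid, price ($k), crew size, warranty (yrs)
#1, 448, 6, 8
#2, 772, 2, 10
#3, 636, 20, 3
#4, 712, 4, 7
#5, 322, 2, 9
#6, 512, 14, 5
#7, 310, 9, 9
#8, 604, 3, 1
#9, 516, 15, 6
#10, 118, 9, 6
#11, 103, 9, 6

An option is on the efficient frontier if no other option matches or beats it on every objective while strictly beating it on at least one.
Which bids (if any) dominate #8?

#5

#5: price 322≤604, crew size 2≤3, warranty 9≥1 — dominates #8.
Others (#1, #2, #3, #4, #6, #7, #9, #10, #11) are each worse than #8 on at least one objective.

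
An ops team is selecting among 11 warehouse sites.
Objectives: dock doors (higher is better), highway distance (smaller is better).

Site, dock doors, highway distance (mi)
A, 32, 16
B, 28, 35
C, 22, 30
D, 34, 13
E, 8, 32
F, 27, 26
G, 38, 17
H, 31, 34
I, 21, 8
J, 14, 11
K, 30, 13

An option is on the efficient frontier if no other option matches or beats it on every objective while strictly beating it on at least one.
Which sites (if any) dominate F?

A, D, G, K

A: dock doors 32≥27, highway distance 16≤26 — dominates F.
D: dock doors 34≥27, highway distance 13≤26 — dominates F.
G: dock doors 38≥27, highway distance 17≤26 — dominates F.
K: dock doors 30≥27, highway distance 13≤26 — dominates F.
Others (B, C, E, H, I, J) are each worse than F on at least one objective.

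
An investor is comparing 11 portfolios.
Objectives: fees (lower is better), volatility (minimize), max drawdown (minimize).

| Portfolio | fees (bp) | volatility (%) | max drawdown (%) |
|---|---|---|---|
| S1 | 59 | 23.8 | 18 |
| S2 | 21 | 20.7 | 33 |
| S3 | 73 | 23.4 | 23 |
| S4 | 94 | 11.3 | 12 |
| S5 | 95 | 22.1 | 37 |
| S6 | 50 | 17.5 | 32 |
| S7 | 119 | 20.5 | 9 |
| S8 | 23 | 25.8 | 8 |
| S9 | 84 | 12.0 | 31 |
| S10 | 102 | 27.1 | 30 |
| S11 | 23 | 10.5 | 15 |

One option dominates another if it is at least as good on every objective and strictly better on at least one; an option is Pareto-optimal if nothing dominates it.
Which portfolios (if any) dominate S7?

S1: worse on volatility (23.8 vs 20.5).
S2: worse on volatility (20.7 vs 20.5).
S3: worse on volatility (23.4 vs 20.5).
S4: worse on max drawdown (12 vs 9).
S5: worse on volatility (22.1 vs 20.5).
S6: worse on max drawdown (32 vs 9).
S8: worse on volatility (25.8 vs 20.5).
S9: worse on max drawdown (31 vs 9).
S10: worse on volatility (27.1 vs 20.5).
S11: worse on max drawdown (15 vs 9).
No option dominates S7.

none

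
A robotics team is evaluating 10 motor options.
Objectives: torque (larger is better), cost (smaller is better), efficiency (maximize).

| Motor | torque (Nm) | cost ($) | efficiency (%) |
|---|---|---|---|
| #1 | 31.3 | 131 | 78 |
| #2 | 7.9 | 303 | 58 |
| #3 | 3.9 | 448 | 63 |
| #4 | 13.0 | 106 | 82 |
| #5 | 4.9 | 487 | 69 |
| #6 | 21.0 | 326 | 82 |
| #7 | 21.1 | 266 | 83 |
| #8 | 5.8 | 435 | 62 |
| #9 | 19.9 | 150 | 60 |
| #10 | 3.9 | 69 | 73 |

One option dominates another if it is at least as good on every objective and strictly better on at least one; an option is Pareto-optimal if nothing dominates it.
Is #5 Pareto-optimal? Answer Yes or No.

No

#1 vs #5: torque 31.3≥4.9, cost 131≤487, efficiency 78≥69 — #1 is at least as good on every objective and strictly better on at least one, so #1 dominates #5.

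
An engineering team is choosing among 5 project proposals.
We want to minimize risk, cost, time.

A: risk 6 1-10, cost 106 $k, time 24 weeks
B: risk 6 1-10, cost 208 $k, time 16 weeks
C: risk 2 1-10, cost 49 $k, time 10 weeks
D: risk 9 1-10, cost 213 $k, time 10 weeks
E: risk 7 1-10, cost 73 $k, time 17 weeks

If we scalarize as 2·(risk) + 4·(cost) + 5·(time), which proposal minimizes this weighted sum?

A: 2·6 + 4·106 + 5·24 = 556
B: 2·6 + 4·208 + 5·16 = 924
C: 2·2 + 4·49 + 5·10 = 250
D: 2·9 + 4·213 + 5·10 = 920
E: 2·7 + 4·73 + 5·17 = 391
Lowest: C at 250.

C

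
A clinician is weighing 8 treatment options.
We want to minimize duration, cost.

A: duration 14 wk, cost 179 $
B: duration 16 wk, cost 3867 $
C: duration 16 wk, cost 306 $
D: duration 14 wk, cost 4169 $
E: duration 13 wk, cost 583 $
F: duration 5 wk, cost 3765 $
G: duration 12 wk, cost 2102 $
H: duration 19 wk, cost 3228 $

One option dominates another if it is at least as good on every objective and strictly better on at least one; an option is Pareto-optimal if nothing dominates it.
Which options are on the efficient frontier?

A: not dominated (best cost).
B: dominated by A (duration 14≤16, cost 179≤3867).
C: dominated by A (duration 14≤16, cost 179≤306).
D: dominated by A (duration 14≤14, cost 179≤4169).
E: not dominated.
F: not dominated (best duration).
G: not dominated.
H: dominated by A (duration 14≤19, cost 179≤3228).

A, E, F, G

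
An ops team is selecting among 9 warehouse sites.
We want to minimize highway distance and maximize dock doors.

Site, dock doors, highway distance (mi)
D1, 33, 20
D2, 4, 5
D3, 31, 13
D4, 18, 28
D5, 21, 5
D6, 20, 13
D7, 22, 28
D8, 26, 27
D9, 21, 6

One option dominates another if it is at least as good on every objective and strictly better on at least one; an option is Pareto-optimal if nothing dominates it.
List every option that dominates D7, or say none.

D1, D3, D8

D1: dock doors 33≥22, highway distance 20≤28 — dominates D7.
D3: dock doors 31≥22, highway distance 13≤28 — dominates D7.
D8: dock doors 26≥22, highway distance 27≤28 — dominates D7.
Others (D2, D4, D5, D6, D9) are each worse than D7 on at least one objective.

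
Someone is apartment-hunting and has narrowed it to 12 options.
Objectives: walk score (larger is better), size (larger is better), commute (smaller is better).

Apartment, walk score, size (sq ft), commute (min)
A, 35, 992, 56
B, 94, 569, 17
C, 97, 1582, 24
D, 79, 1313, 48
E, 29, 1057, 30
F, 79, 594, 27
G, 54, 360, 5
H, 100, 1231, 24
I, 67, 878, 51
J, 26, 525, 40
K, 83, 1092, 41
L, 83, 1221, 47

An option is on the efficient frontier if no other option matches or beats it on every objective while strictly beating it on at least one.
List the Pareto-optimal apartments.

B, C, G, H

A: dominated by C (walk score 97≥35, size 1582≥992, commute 24≤56).
B: not dominated.
C: not dominated (best size).
D: dominated by C (walk score 97≥79, size 1582≥1313, commute 24≤48).
E: dominated by C (walk score 97≥29, size 1582≥1057, commute 24≤30).
F: dominated by C (walk score 97≥79, size 1582≥594, commute 24≤27).
G: not dominated (best commute).
H: not dominated (best walk score).
I: dominated by C (walk score 97≥67, size 1582≥878, commute 24≤51).
J: dominated by B (walk score 94≥26, size 569≥525, commute 17≤40).
K: dominated by C (walk score 97≥83, size 1582≥1092, commute 24≤41).
L: dominated by C (walk score 97≥83, size 1582≥1221, commute 24≤47).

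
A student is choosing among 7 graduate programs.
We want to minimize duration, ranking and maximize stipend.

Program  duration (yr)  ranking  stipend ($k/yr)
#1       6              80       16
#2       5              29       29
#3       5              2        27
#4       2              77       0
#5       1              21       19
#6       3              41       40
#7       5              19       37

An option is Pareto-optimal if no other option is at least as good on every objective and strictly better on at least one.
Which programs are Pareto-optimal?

#1: dominated by #2 (duration 5≤6, ranking 29≤80, stipend 29≥16).
#2: dominated by #7 (duration 5≤5, ranking 19≤29, stipend 37≥29).
#3: not dominated (best ranking).
#4: dominated by #5 (duration 1≤2, ranking 21≤77, stipend 19≥0).
#5: not dominated (best duration).
#6: not dominated (best stipend).
#7: not dominated.

#3, #5, #6, #7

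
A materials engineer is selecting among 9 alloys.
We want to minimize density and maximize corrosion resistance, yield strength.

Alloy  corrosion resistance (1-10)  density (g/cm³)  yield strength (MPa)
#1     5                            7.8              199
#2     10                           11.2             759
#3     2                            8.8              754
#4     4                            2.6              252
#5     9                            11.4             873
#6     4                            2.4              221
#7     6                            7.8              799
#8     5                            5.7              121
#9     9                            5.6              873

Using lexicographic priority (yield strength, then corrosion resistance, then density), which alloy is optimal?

#9

First maximize yield strength: best is 873, kept {#5, #9}.
Then maximize corrosion resistance: best is 9, kept {#5, #9}.
Then minimize density: best is 5.6, kept {#9}.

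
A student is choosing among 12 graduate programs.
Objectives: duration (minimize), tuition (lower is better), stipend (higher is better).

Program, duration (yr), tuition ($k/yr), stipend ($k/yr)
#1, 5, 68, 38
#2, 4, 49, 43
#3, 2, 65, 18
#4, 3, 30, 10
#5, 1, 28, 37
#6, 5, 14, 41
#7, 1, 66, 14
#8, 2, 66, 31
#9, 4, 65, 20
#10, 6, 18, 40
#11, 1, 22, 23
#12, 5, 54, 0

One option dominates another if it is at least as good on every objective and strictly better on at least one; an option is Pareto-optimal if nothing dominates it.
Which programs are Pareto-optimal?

#1: dominated by #2 (duration 4≤5, tuition 49≤68, stipend 43≥38).
#2: not dominated (best stipend).
#3: dominated by #5 (duration 1≤2, tuition 28≤65, stipend 37≥18).
#4: dominated by #5 (duration 1≤3, tuition 28≤30, stipend 37≥10).
#5: not dominated.
#6: not dominated (best tuition).
#7: dominated by #5 (duration 1≤1, tuition 28≤66, stipend 37≥14).
#8: dominated by #5 (duration 1≤2, tuition 28≤66, stipend 37≥31).
#9: dominated by #2 (duration 4≤4, tuition 49≤65, stipend 43≥20).
#10: dominated by #6 (duration 5≤6, tuition 14≤18, stipend 41≥40).
#11: not dominated.
#12: dominated by #2 (duration 4≤5, tuition 49≤54, stipend 43≥0).

#2, #5, #6, #11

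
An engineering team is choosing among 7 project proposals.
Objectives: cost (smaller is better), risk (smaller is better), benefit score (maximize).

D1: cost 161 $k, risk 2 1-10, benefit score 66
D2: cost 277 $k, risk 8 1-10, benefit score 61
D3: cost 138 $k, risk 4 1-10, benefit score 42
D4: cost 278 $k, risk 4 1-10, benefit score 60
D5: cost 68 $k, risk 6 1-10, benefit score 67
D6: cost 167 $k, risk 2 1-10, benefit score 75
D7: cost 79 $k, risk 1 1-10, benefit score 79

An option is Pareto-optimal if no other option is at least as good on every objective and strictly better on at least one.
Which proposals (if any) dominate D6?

D7: cost 79≤167, risk 1≤2, benefit score 79≥75 — dominates D6.
Others (D1, D2, D3, D4, D5) are each worse than D6 on at least one objective.

D7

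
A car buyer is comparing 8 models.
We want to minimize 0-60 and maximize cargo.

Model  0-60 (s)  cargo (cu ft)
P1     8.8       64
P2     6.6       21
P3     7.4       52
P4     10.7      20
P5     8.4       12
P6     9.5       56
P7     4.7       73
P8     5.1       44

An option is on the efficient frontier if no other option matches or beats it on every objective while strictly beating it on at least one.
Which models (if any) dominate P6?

P1: 0-60 8.8≤9.5, cargo 64≥56 — dominates P6.
P7: 0-60 4.7≤9.5, cargo 73≥56 — dominates P6.
Others (P2, P3, P4, P5, P8) are each worse than P6 on at least one objective.

P1, P7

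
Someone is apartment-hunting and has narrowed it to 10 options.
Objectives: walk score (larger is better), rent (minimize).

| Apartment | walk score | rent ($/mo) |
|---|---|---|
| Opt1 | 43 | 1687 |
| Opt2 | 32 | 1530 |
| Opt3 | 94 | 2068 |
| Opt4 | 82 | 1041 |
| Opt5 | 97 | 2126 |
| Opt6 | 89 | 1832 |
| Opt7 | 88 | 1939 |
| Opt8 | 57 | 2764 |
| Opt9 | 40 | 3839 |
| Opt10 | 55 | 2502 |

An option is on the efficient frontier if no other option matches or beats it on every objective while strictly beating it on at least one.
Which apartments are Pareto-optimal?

Opt1: dominated by Opt4 (walk score 82≥43, rent 1041≤1687).
Opt2: dominated by Opt4 (walk score 82≥32, rent 1041≤1530).
Opt3: not dominated.
Opt4: not dominated (best rent).
Opt5: not dominated (best walk score).
Opt6: not dominated.
Opt7: dominated by Opt6 (walk score 89≥88, rent 1832≤1939).
Opt8: dominated by Opt3 (walk score 94≥57, rent 2068≤2764).
Opt9: dominated by Opt1 (walk score 43≥40, rent 1687≤3839).
Opt10: dominated by Opt3 (walk score 94≥55, rent 2068≤2502).

Opt3, Opt4, Opt5, Opt6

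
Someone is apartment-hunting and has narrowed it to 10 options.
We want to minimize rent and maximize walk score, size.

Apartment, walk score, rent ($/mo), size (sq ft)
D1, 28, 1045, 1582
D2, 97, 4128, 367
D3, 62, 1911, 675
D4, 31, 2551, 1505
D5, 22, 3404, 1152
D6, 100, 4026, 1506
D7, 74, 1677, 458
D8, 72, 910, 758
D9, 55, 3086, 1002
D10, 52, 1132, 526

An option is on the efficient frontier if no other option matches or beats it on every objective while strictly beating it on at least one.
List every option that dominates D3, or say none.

D8

D8: walk score 72≥62, rent 910≤1911, size 758≥675 — dominates D3.
Others (D1, D2, D4, D5, D6, D7, D9, D10) are each worse than D3 on at least one objective.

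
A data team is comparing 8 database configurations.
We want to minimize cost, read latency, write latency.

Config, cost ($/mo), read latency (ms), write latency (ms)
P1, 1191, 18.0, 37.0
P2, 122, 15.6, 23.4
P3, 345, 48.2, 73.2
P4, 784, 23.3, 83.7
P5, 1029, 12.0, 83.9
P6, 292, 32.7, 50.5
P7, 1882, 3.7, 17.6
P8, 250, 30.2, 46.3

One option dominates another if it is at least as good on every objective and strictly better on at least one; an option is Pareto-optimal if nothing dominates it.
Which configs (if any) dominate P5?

none

P1: worse on cost (1191 vs 1029).
P2: worse on read latency (15.6 vs 12.0).
P3: worse on read latency (48.2 vs 12.0).
P4: worse on read latency (23.3 vs 12.0).
P6: worse on read latency (32.7 vs 12.0).
P7: worse on cost (1882 vs 1029).
P8: worse on read latency (30.2 vs 12.0).
No option dominates P5.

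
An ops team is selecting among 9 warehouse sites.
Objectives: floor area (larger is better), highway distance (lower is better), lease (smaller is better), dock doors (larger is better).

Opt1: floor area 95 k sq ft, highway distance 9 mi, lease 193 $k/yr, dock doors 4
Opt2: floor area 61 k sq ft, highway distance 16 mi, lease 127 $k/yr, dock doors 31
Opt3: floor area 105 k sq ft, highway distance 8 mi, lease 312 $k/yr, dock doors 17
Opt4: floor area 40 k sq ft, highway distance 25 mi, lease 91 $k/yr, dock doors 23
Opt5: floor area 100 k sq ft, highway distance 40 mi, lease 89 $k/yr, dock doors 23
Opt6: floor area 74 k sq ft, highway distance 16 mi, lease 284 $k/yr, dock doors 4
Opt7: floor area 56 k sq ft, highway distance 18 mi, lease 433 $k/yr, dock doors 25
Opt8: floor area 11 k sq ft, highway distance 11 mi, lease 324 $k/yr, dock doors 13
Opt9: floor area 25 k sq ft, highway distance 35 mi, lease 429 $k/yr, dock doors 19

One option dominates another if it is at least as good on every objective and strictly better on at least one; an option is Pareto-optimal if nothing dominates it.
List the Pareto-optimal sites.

Opt1, Opt2, Opt3, Opt4, Opt5

Opt1: not dominated.
Opt2: not dominated (best dock doors).
Opt3: not dominated (best floor area).
Opt4: not dominated.
Opt5: not dominated (best lease).
Opt6: dominated by Opt1 (floor area 95≥74, highway distance 9≤16, lease 193≤284, dock doors 4≥4).
Opt7: dominated by Opt2 (floor area 61≥56, highway distance 16≤18, lease 127≤433, dock doors 31≥25).
Opt8: dominated by Opt3 (floor area 105≥11, highway distance 8≤11, lease 312≤324, dock doors 17≥13).
Opt9: dominated by Opt2 (floor area 61≥25, highway distance 16≤35, lease 127≤429, dock doors 31≥19).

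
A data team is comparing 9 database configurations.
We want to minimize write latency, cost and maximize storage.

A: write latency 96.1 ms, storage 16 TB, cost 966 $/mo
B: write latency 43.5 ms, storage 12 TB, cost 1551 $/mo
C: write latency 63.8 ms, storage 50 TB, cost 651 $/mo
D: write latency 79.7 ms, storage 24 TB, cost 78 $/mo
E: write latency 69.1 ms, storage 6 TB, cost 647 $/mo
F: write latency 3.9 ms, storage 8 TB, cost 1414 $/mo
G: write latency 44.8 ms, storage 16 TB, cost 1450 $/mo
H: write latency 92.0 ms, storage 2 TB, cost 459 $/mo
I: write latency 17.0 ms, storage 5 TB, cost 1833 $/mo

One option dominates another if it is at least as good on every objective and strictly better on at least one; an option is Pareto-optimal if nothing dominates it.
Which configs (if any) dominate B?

none

A: worse on write latency (96.1 vs 43.5).
C: worse on write latency (63.8 vs 43.5).
D: worse on write latency (79.7 vs 43.5).
E: worse on write latency (69.1 vs 43.5).
F: worse on storage (8 vs 12).
G: worse on write latency (44.8 vs 43.5).
H: worse on write latency (92.0 vs 43.5).
I: worse on storage (5 vs 12).
No option dominates B.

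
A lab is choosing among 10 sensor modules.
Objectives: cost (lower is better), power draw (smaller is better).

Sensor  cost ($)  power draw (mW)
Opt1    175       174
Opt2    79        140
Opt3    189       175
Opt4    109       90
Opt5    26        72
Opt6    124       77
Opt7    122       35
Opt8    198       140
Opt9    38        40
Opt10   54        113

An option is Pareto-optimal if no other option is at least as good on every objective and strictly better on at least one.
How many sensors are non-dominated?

3

Opt1: dominated by Opt2 (cost 79≤175, power draw 140≤174).
Opt2: dominated by Opt5 (cost 26≤79, power draw 72≤140).
Opt3: dominated by Opt1 (cost 175≤189, power draw 174≤175).
Opt4: dominated by Opt5 (cost 26≤109, power draw 72≤90).
Opt5: not dominated (best cost).
Opt6: dominated by Opt5 (cost 26≤124, power draw 72≤77).
Opt7: not dominated (best power draw).
Opt8: dominated by Opt2 (cost 79≤198, power draw 140≤140).
Opt9: not dominated.
Opt10: dominated by Opt5 (cost 26≤54, power draw 72≤113).
Pareto-optimal: Opt5, Opt7, Opt9 → 3.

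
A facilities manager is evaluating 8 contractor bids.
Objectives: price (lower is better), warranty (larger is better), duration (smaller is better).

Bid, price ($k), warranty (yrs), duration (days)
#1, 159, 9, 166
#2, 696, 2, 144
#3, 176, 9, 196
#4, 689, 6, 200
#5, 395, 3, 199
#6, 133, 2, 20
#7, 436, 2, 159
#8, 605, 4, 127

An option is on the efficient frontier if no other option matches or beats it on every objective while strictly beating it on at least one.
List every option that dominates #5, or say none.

#1: price 159≤395, warranty 9≥3, duration 166≤199 — dominates #5.
#3: price 176≤395, warranty 9≥3, duration 196≤199 — dominates #5.
Others (#2, #4, #6, #7, #8) are each worse than #5 on at least one objective.

#1, #3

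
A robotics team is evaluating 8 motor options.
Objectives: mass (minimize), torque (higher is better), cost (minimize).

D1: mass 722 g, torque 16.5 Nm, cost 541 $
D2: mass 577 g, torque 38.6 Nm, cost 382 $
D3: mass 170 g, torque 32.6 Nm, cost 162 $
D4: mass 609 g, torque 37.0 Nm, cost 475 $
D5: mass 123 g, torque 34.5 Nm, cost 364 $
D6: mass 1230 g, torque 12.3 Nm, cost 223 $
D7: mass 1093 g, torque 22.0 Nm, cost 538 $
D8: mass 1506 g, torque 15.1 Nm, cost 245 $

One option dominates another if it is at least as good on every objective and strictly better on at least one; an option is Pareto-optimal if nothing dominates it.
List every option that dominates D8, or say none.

D3

D3: mass 170≤1506, torque 32.6≥15.1, cost 162≤245 — dominates D8.
Others (D1, D2, D4, D5, D6, D7) are each worse than D8 on at least one objective.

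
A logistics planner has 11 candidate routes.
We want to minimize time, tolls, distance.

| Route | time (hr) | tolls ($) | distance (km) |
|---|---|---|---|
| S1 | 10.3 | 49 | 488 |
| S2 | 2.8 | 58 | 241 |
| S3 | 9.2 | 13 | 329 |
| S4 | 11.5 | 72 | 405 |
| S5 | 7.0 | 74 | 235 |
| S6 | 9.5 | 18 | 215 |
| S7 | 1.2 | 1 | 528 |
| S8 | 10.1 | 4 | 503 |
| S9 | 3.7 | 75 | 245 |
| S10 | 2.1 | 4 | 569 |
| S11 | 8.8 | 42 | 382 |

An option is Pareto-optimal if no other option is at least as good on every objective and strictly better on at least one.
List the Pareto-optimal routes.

S2, S3, S5, S6, S7, S8, S11

S1: dominated by S3 (time 9.2≤10.3, tolls 13≤49, distance 329≤488).
S2: not dominated.
S3: not dominated.
S4: dominated by S2 (time 2.8≤11.5, tolls 58≤72, distance 241≤405).
S5: not dominated.
S6: not dominated (best distance).
S7: not dominated (best time).
S8: not dominated.
S9: dominated by S2 (time 2.8≤3.7, tolls 58≤75, distance 241≤245).
S10: dominated by S7 (time 1.2≤2.1, tolls 1≤4, distance 528≤569).
S11: not dominated.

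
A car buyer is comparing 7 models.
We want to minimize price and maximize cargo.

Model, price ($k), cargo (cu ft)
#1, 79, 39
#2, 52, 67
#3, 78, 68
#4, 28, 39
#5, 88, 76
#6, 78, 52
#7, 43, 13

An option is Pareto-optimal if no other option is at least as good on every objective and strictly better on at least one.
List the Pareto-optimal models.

#1: dominated by #2 (price 52≤79, cargo 67≥39).
#2: not dominated.
#3: not dominated.
#4: not dominated (best price).
#5: not dominated (best cargo).
#6: dominated by #2 (price 52≤78, cargo 67≥52).
#7: dominated by #4 (price 28≤43, cargo 39≥13).

#2, #3, #4, #5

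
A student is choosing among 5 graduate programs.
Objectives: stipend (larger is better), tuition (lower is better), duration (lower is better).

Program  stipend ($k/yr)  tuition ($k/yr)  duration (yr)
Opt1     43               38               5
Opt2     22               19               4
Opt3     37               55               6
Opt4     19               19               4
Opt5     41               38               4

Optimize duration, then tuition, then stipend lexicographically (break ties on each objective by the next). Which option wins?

Opt2

First minimize duration: best is 4, kept {Opt2, Opt4, Opt5}.
Then minimize tuition: best is 19, kept {Opt2, Opt4}.
Then maximize stipend: best is 22, kept {Opt2}.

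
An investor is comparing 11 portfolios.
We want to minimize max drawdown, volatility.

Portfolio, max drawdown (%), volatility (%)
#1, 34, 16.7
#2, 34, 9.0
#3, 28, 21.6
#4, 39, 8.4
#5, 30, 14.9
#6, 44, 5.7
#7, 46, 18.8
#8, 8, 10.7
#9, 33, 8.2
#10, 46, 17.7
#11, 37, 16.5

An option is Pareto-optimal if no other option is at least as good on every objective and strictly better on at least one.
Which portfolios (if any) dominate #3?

#8: max drawdown 8≤28, volatility 10.7≤21.6 — dominates #3.
Others (#1, #2, #4, #5, #6, #7, #9, #10, #11) are each worse than #3 on at least one objective.

#8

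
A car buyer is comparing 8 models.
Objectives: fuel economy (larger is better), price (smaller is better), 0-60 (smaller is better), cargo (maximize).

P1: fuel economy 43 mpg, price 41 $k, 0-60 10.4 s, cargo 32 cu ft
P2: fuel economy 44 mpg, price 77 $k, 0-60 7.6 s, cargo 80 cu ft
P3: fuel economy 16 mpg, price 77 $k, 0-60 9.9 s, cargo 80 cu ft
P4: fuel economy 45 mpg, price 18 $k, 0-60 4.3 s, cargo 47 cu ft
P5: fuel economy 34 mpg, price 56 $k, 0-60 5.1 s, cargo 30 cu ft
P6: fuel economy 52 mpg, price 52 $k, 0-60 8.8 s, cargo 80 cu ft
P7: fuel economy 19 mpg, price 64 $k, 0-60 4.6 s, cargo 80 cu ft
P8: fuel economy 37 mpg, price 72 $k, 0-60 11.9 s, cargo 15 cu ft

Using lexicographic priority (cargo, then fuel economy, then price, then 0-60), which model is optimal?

P6

First maximize cargo: best is 80, kept {P2, P3, P6, P7}.
Then maximize fuel economy: best is 52, kept {P6}.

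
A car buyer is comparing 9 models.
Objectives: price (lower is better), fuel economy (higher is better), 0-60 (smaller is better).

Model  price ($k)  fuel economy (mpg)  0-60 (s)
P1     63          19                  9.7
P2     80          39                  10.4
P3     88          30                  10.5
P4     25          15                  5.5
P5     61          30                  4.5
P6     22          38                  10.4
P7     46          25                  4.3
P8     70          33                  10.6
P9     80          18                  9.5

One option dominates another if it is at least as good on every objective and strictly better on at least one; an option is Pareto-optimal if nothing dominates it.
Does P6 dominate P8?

P6 vs P8: price 22≤70, fuel economy 38≥33, 0-60 10.4≤10.6 — P6 is at least as good on every objective with at least one strict improvement.

Yes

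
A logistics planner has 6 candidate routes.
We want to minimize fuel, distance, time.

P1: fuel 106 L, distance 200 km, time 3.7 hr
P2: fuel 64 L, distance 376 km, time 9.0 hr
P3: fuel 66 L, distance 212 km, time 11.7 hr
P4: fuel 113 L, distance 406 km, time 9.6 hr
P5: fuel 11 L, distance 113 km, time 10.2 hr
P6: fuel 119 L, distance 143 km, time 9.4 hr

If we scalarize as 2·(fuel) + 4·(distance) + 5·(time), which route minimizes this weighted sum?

P1: 2·106 + 4·200 + 5·3.7 = 1030.5
P2: 2·64 + 4·376 + 5·9.0 = 1677.0
P3: 2·66 + 4·212 + 5·11.7 = 1038.5
P4: 2·113 + 4·406 + 5·9.6 = 1898.0
P5: 2·11 + 4·113 + 5·10.2 = 525.0
P6: 2·119 + 4·143 + 5·9.4 = 857.0
Lowest: P5 at 525.0.

P5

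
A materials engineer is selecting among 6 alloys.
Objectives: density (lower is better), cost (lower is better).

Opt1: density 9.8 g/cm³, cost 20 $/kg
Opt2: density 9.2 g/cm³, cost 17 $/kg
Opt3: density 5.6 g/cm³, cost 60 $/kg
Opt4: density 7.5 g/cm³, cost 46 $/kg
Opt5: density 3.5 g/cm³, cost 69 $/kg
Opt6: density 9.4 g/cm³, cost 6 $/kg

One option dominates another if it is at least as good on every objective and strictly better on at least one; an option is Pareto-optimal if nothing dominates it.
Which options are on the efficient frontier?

Opt2, Opt3, Opt4, Opt5, Opt6

Opt1: dominated by Opt2 (density 9.2≤9.8, cost 17≤20).
Opt2: not dominated.
Opt3: not dominated.
Opt4: not dominated.
Opt5: not dominated (best density).
Opt6: not dominated (best cost).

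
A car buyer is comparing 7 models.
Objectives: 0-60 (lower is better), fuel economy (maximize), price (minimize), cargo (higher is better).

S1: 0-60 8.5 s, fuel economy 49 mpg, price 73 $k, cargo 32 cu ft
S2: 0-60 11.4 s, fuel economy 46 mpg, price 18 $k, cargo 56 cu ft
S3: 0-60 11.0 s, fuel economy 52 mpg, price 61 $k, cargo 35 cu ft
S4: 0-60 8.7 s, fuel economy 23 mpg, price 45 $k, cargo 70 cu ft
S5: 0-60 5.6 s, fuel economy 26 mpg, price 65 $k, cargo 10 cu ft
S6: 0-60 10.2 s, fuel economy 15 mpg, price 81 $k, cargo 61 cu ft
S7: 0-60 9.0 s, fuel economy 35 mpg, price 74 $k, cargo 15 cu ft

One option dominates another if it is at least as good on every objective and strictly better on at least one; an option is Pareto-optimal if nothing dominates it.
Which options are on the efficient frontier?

S1: not dominated.
S2: not dominated (best price).
S3: not dominated (best fuel economy).
S4: not dominated (best cargo).
S5: not dominated (best 0-60).
S6: dominated by S4 (0-60 8.7≤10.2, fuel economy 23≥15, price 45≤81, cargo 70≥61).
S7: dominated by S1 (0-60 8.5≤9.0, fuel economy 49≥35, price 73≤74, cargo 32≥15).

S1, S2, S3, S4, S5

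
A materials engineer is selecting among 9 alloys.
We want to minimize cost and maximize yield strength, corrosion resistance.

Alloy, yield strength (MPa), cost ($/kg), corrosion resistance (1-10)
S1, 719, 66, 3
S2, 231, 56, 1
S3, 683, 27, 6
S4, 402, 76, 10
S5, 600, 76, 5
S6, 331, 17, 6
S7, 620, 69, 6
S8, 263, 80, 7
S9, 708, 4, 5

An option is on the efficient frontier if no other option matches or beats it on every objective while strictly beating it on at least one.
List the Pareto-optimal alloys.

S1: not dominated (best yield strength).
S2: dominated by S3 (yield strength 683≥231, cost 27≤56, corrosion resistance 6≥1).
S3: not dominated.
S4: not dominated (best corrosion resistance).
S5: dominated by S3 (yield strength 683≥600, cost 27≤76, corrosion resistance 6≥5).
S6: not dominated.
S7: dominated by S3 (yield strength 683≥620, cost 27≤69, corrosion resistance 6≥6).
S8: dominated by S4 (yield strength 402≥263, cost 76≤80, corrosion resistance 10≥7).
S9: not dominated (best cost).

S1, S3, S4, S6, S9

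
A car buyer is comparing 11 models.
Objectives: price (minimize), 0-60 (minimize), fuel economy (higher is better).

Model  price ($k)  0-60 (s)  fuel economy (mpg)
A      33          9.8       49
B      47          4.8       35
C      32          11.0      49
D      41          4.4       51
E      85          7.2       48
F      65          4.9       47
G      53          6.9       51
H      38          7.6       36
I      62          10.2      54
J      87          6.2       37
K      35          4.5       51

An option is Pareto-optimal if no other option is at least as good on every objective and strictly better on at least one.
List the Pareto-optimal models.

A, C, D, I, K

A: not dominated.
B: dominated by D (price 41≤47, 0-60 4.4≤4.8, fuel economy 51≥35).
C: not dominated (best price).
D: not dominated (best 0-60).
E: dominated by D (price 41≤85, 0-60 4.4≤7.2, fuel economy 51≥48).
F: dominated by D (price 41≤65, 0-60 4.4≤4.9, fuel economy 51≥47).
G: dominated by D (price 41≤53, 0-60 4.4≤6.9, fuel economy 51≥51).
H: dominated by K (price 35≤38, 0-60 4.5≤7.6, fuel economy 51≥36).
I: not dominated (best fuel economy).
J: dominated by D (price 41≤87, 0-60 4.4≤6.2, fuel economy 51≥37).
K: not dominated.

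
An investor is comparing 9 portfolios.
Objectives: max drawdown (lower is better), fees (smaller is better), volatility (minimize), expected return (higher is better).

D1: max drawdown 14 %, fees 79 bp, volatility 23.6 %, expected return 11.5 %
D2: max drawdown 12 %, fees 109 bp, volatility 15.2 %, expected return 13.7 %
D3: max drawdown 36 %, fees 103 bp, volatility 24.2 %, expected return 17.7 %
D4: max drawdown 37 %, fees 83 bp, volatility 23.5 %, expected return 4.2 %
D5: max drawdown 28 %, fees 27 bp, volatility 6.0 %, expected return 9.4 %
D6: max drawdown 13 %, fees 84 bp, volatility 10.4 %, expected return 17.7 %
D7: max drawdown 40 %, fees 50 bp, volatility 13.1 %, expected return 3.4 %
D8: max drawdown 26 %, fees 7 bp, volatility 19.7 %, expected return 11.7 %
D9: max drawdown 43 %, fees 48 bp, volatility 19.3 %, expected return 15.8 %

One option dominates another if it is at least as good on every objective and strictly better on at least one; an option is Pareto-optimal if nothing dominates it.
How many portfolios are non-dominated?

6

D1: not dominated.
D2: not dominated (best max drawdown).
D3: dominated by D6 (max drawdown 13≤36, fees 84≤103, volatility 10.4≤24.2, expected return 17.7≥17.7).
D4: dominated by D5 (max drawdown 28≤37, fees 27≤83, volatility 6.0≤23.5, expected return 9.4≥4.2).
D5: not dominated (best volatility).
D6: not dominated.
D7: dominated by D5 (max drawdown 28≤40, fees 27≤50, volatility 6.0≤13.1, expected return 9.4≥3.4).
D8: not dominated (best fees).
D9: not dominated.
Pareto-optimal: D1, D2, D5, D6, D8, D9 → 6.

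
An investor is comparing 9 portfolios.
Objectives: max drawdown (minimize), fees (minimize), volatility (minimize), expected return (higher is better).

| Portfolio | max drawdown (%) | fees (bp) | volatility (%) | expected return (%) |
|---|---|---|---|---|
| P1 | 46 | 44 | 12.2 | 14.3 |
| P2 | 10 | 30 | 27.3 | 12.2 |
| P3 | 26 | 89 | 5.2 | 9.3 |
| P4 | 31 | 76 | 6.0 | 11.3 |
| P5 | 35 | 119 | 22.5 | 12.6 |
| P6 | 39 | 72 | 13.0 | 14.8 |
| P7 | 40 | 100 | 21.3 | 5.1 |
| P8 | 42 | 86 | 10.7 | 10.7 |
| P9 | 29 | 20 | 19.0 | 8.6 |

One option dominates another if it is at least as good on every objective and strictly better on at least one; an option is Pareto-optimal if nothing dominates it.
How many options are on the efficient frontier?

7

P1: not dominated.
P2: not dominated (best max drawdown).
P3: not dominated (best volatility).
P4: not dominated.
P5: not dominated.
P6: not dominated (best expected return).
P7: dominated by P3 (max drawdown 26≤40, fees 89≤100, volatility 5.2≤21.3, expected return 9.3≥5.1).
P8: dominated by P4 (max drawdown 31≤42, fees 76≤86, volatility 6.0≤10.7, expected return 11.3≥10.7).
P9: not dominated (best fees).
Pareto-optimal: P1, P2, P3, P4, P5, P6, P9 → 7.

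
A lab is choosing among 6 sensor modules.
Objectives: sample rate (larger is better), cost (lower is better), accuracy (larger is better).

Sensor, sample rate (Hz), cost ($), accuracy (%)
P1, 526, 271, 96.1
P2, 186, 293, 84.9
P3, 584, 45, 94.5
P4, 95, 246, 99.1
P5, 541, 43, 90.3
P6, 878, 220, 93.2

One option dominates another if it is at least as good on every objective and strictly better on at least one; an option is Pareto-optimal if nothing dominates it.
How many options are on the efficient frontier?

P1: not dominated.
P2: dominated by P1 (sample rate 526≥186, cost 271≤293, accuracy 96.1≥84.9).
P3: not dominated.
P4: not dominated (best accuracy).
P5: not dominated (best cost).
P6: not dominated (best sample rate).
Pareto-optimal: P1, P3, P4, P5, P6 → 5.

5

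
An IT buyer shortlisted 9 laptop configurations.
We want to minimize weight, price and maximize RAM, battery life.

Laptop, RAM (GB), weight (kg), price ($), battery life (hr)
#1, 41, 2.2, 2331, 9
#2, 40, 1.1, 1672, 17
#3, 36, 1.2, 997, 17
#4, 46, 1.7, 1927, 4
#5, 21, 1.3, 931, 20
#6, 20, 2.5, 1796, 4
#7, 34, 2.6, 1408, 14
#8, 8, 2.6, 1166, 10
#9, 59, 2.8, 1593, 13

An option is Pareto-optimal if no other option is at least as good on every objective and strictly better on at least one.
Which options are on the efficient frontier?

#1, #2, #3, #4, #5, #9

#1: not dominated.
#2: not dominated (best weight).
#3: not dominated.
#4: not dominated.
#5: not dominated (best price).
#6: dominated by #2 (RAM 40≥20, weight 1.1≤2.5, price 1672≤1796, battery life 17≥4).
#7: dominated by #3 (RAM 36≥34, weight 1.2≤2.6, price 997≤1408, battery life 17≥14).
#8: dominated by #3 (RAM 36≥8, weight 1.2≤2.6, price 997≤1166, battery life 17≥10).
#9: not dominated (best RAM).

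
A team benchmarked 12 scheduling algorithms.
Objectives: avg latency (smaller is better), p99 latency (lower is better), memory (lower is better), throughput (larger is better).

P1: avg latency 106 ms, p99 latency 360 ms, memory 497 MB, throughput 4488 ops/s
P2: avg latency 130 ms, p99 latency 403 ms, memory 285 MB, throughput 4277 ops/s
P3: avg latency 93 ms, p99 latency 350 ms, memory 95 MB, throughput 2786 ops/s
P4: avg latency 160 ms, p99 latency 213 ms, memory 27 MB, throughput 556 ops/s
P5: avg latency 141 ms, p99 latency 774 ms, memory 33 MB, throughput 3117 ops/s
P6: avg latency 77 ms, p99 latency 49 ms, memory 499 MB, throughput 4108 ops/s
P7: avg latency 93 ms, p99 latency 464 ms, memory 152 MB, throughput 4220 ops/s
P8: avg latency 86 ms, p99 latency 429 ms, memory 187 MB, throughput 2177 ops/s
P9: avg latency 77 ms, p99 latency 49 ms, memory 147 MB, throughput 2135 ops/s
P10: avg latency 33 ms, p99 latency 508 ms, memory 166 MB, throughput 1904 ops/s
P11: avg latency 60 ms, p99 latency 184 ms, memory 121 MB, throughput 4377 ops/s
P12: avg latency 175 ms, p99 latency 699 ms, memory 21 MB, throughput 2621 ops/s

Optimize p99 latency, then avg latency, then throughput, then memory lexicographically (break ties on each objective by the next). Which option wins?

P6

First minimize p99 latency: best is 49, kept {P6, P9}.
Then minimize avg latency: best is 77, kept {P6, P9}.
Then maximize throughput: best is 4108, kept {P6}.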